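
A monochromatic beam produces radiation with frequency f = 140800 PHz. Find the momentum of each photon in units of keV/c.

582 keV/c

In SI units: f = 140800 PHz = 1.408e20 Hz.
For a photon p = hf/c, so p = 3.112e-22 kg·m/s.
Converting to keV/c: p = 582.3 keV/c ≈ 582 keV/c.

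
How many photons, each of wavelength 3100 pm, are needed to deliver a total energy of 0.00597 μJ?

Per-photon energy: E = 6.408e-17 J (from wavelength = 3100 pm).
N = E_total / E_photon = 5.97e-9 J / 6.408e-17 J = 9.32e7.

9.32e7 photons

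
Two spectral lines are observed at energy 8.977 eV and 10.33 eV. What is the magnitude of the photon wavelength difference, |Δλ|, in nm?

Using λ = hc/E: λ₁ = 1.3811·10^-7 m, λ₂ = 1.2002·10^-7 m.
|Δλ| = |1.3811·10^-7 − 1.2002·10^-7| = 1.81·10^-8 m = 18.1 nm.

18.1 nm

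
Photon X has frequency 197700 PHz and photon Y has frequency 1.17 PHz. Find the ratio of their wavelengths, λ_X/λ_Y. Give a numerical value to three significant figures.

5.92e-6

λ_X = 1.516e-12 m (from frequency = 197700 PHz, via λ = c/f).
λ_Y = 2.562e-7 m (from frequency = 1.17 PHz, via λ = c/f).
Ratio = 1.516e-12 / 2.562e-7 = 5.92e-6.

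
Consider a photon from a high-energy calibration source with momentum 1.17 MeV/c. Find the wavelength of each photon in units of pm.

Take h = 6.62607015e-34 J·s, c = 2.99792458e8 m/s, 1 eV = 1.602176634e-19 J.
In SI units: p = 1.17 MeV/c = 6.2528e-22 kg·m/s.
Apply λ = h/p: λ = 1.060e-12 m.
Converting to pm: λ = 1.060 pm ≈ 1.06 pm.

1.06 pm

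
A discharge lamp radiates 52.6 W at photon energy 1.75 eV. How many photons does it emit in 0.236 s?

Total energy: E_total = P·t = 52.6 × 0.236 = 12.41 J.
Per-photon energy: E = 2.804 × 10^-19 J.
N = E_total / E_photon = 4.43 × 10^19.

4.43 × 10^19 photons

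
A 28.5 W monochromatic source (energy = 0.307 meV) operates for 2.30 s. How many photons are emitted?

Total energy: E_total = P·t = 28.5 × 2.30 = 65.55 J.
Per-photon energy: E = 4.919e-23 J.
N = E_total / E_photon = 1.33e24.

1.33e24 photons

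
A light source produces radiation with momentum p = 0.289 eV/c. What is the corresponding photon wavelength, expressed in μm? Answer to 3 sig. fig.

4.29 μm

Use h = 6.62607015 × 10^-34 J·s, c = 2.99792458 × 10^8 m/s, 1 eV = 1.602176634 × 10^-19 J.
First convert: p = 0.289 eV/c = 1.5445 × 10^-28 kg·m/s.
The photon relation is λ = h/p, giving λ = 4.290 × 10^-6 m.
Converting to μm: λ = 4.290 μm ≈ 4.29 μm.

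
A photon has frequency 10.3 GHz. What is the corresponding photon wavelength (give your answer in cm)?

2.91 cm

Take c = 2.99792458·10^8 m/s.
In SI units: f = 10.3 GHz = 1.03·10^10 Hz.
Since λ = c/f for a photon, λ = 0.02911 m.
Converting to cm: λ = 2.911 cm ≈ 2.91 cm.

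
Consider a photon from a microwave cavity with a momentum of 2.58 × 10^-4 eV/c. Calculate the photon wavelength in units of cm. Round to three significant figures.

Use h = 6.62607015 × 10^-34 J·s, c = 2.99792458 × 10^8 m/s, 1 eV = 1.602176634 × 10^-19 J.
Convert to SI: p = 2.58 × 10^-4 eV/c = 1.3788 × 10^-31 kg·m/s.
Apply λ = h/p: λ = 0.004806 m.
Converting to cm: λ = 0.4806 cm ≈ 0.481 cm.

0.481 cm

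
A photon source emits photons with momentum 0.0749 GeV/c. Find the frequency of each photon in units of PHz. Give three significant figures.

1.81e7 PHz

In SI units: p = 0.0749 GeV/c = 4.0029e-20 kg·m/s.
For a photon f = pc/h, so f = 1.811e22 Hz.
Converting to PHz: f = 1.811e7 PHz ≈ 1.81e7 PHz.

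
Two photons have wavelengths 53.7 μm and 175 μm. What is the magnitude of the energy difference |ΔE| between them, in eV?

Using E = hc/λ: E₁ = 3.699e-21 J, E₂ = 1.135e-21 J.
|ΔE| = |3.699e-21 − 1.135e-21| = 2.56e-21 J = 0.0160 eV.

0.0160 eV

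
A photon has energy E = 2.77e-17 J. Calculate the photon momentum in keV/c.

0.173 keV/c

(c = 2.99792458e8 m/s, 1 eV = 1.602176634e-19 J.)
For a photon p = E/c, so p = 9.240e-26 kg·m/s.
Converting to keV/c: p = 0.1729 keV/c ≈ 0.173 keV/c.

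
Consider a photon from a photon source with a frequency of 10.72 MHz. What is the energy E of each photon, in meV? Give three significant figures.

First convert: f = 10.72 MHz = 1.072e7 Hz.
Since E = hf for a photon, E = 7.103e-27 J.
Converting to meV: E = 4.433e-5 meV ≈ 4.43e-5 meV.

4.43e-5 meV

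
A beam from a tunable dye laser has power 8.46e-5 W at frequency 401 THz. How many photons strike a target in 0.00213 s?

6.78e11 photons

Total energy: E_total = P·t = 8.46e-5 × 0.00213 = 1.802e-7 J.
Per-photon energy: E = 2.657e-19 J.
N = E_total / E_photon = 6.78e11.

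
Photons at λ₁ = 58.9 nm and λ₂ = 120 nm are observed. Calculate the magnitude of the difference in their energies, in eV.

Using E = hc/λ: E₁ = 3.373 × 10^-18 J, E₂ = 1.655 × 10^-18 J.
|ΔE| = |3.373 × 10^-18 − 1.655 × 10^-18| = 1.72 × 10^-18 J = 10.7 eV.

10.7 eV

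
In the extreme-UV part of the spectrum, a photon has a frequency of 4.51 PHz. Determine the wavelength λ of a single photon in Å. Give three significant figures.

665 Å

First convert: f = 4.51 PHz = 4.51·10^15 Hz.
Apply λ = c/f: λ = 6.647·10^-8 m.
Converting to Å: λ = 664.7 Å ≈ 665 Å.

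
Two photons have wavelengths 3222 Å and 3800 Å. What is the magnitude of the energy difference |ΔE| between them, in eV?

0.585 eV

Using E = hc/λ: E₁ = 6.1653e-19 J, E₂ = 5.2275e-19 J.
|ΔE| = |6.1653e-19 − 5.2275e-19| = 9.38e-20 J = 0.585 eV.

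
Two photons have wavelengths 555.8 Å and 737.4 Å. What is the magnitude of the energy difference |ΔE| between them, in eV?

Using E = hc/λ: E₁ = 3.5740e-18 J, E₂ = 2.6939e-18 J.
|ΔE| = |3.5740e-18 − 2.6939e-18| = 8.80e-19 J = 5.49 eV.

5.49 eV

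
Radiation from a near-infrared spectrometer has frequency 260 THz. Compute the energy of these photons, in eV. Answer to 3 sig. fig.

1.08 eV

Convert to SI: f = 260 THz = 2.6e14 Hz.
Since E = hf for a photon, E = 1.723e-19 J.
Converting to eV: E = 1.075 eV ≈ 1.08 eV.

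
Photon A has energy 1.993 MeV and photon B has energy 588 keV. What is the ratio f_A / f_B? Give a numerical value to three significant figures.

3.39

f_A = 4.819e20 Hz (from energy = 1.993 MeV, via f = E/h).
f_B = 1.422e20 Hz (from energy = 588 keV, via f = E/h).
Ratio = 4.819e20 / 1.422e20 = 3.39.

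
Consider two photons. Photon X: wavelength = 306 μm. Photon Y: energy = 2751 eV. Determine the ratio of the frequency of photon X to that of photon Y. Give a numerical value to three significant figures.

f_X = 9.797 × 10^11 Hz (from wavelength = 306 μm, via f = c/λ).
f_Y = 6.652 × 10^17 Hz (from energy = 2751 eV, via f = E/h).
Ratio = 9.797 × 10^11 / 6.652 × 10^17 = 1.47 × 10^-6.

1.47 × 10^-6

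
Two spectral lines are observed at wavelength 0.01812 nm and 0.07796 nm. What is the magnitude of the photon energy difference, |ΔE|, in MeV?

0.0525 MeV

Using E = hc/λ: E₁ = 1.0963 × 10^-14 J, E₂ = 2.5480 × 10^-15 J.
|ΔE| = |1.0963 × 10^-14 − 2.5480 × 10^-15| = 8.41 × 10^-15 J = 0.0525 MeV.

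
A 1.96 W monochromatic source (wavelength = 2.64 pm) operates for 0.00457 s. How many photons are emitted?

1.19e11 photons

Total energy: E_total = P·t = 1.96 × 0.00457 = 0.008957 J.
Per-photon energy: E = 7.524e-14 J.
N = E_total / E_photon = 1.19e11.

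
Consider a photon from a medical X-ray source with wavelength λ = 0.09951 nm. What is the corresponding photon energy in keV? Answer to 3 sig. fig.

12.5 keV

Take h = 6.62607015·10^-34 J·s, c = 2.99792458·10^8 m/s, 1 eV = 1.602176634·10^-19 J.
First convert: λ = 0.09951 nm = 9.951·10^-11 m.
Since E = hc/λ for a photon, E = 1.996·10^-15 J.
Converting to keV: E = 12.46 keV ≈ 12.5 keV.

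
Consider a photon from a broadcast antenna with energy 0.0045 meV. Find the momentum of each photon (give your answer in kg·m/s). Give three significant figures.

Use c = 2.99792458e8 m/s, 1 eV = 1.602176634e-19 J.
First convert: E = 0.0045 meV = 7.2098e-25 J.
The photon relation is p = E/c, giving p = 2.405e-33 kg·m/s.
So p ≈ 2.40e-33 kg·m/s.

2.40e-33 kg·m/s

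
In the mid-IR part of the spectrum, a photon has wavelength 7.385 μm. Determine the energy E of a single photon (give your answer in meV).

168 meV

Use h = 6.62607015·10^-34 J·s, c = 2.99792458·10^8 m/s, 1 eV = 1.602176634·10^-19 J.
In SI units: λ = 7.385 μm = 7.385·10^-6 m.
Since E = hc/λ for a photon, E = 2.690·10^-20 J.
Converting to meV: E = 167.9 meV ≈ 168 meV.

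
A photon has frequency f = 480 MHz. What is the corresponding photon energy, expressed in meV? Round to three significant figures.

1.99e-3 meV

First convert: f = 480 MHz = 4.8e8 Hz.
Apply E = hf: E = 3.181e-25 J.
Converting to meV: E = 0.001985 meV ≈ 1.99e-3 meV.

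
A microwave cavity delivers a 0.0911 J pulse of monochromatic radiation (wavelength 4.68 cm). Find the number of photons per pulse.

2.15e22 photons

Per-photon energy: E = 4.245e-24 J (from wavelength = 4.68 cm).
N = E_total / E_photon = 0.0911 J / 4.245e-24 J = 2.15e22.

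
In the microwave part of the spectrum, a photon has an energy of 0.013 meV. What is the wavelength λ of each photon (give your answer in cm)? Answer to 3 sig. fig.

(h = 6.62607015e-34 J·s, c = 2.99792458e8 m/s, 1 eV = 1.602176634e-19 J.)
In SI units: E = 0.013 meV = 2.0828e-24 J.
For a photon λ = hc/E, so λ = 0.09537 m.
Converting to cm: λ = 9.537 cm ≈ 9.54 cm.

9.54 cm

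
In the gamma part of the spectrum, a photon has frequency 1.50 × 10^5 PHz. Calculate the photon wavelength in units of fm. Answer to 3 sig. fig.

2000 fm

Use c = 2.99792458 × 10^8 m/s.
Convert to SI: f = 1.50 × 10^5 PHz = 1.50 × 10^20 Hz.
The photon relation is λ = c/f, giving λ = 1.999 × 10^-12 m.
Converting to fm: λ = 1999 fm ≈ 2000 fm.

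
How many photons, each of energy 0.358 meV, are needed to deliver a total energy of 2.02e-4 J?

Per-photon energy: E = 5.736e-23 J (from energy = 0.358 meV).
N = E_total / E_photon = 2.02e-4 J / 5.736e-23 J = 3.52e18.

3.52e18 photons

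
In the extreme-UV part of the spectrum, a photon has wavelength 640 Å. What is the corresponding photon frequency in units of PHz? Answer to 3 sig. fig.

(c = 2.99792458e8 m/s.)
In SI units: λ = 640 Å = 6.40e-8 m.
Apply f = c/λ: f = 4.684e15 Hz.
Converting to PHz: f = 4.684 PHz ≈ 4.68 PHz.

4.68 PHz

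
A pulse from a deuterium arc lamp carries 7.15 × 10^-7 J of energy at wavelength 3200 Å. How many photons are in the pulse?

Per-photon energy: E = 6.208 × 10^-19 J (from wavelength = 3200 Å).
N = E_total / E_photon = 7.15 × 10^-7 J / 6.208 × 10^-19 J = 1.15 × 10^12.

1.15 × 10^12 photons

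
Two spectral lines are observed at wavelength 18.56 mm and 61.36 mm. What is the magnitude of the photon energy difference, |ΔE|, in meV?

0.0466 meV

Using E = hc/λ: E₁ = 1.0703 × 10^-23 J, E₂ = 3.2374 × 10^-24 J.
|ΔE| = |1.0703 × 10^-23 − 3.2374 × 10^-24| = 7.47 × 10^-24 J = 0.0466 meV.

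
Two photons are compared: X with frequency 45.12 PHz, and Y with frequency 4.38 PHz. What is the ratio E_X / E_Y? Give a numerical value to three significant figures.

E_X = 2.990e-17 J (from frequency = 45.12 PHz, via E = hf).
E_Y = 2.902e-18 J (from frequency = 4.38 PHz, via E = hf).
Ratio = 2.990e-17 / 2.902e-18 = 10.3.

10.3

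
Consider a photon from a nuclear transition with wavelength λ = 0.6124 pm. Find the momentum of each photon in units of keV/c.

Convert to SI: λ = 0.6124 pm = 6.124e-13 m.
Since p = h/λ for a photon, p = 1.082e-21 kg·m/s.
Converting to keV/c: p = 2025 keV/c ≈ 2020 keV/c.

2020 keV/c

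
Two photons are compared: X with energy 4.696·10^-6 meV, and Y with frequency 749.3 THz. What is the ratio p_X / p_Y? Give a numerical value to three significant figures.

p_X = 2.510·10^-36 kg·m/s (from energy = 4.696·10^-6 meV, via p = E/c).
p_Y = 1.656·10^-27 kg·m/s (from frequency = 749.3 THz, via p = hf/c).
Ratio = 2.510·10^-36 / 1.656·10^-27 = 1.52·10^-9.

1.52·10^-9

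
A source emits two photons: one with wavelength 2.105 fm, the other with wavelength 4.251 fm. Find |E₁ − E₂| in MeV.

297 MeV

Using E = hc/λ: E₁ = 9.4368·10^-11 J, E₂ = 4.6729·10^-11 J.
|ΔE| = |9.4368·10^-11 − 4.6729·10^-11| = 4.76·10^-11 J = 297 MeV.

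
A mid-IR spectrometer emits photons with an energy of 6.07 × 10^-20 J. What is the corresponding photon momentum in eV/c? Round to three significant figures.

(c = 2.99792458 × 10^8 m/s, 1 eV = 1.602176634 × 10^-19 J.)
The photon relation is p = E/c, giving p = 2.025 × 10^-28 kg·m/s.
Converting to eV/c: p = 0.3789 eV/c ≈ 0.379 eV/c.

0.379 eV/c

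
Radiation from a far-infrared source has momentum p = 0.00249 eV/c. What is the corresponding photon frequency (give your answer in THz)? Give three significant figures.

0.602 THz

(h = 6.62607015 × 10^-34 J·s, c = 2.99792458 × 10^8 m/s, 1 eV = 1.602176634 × 10^-19 J.)
In SI units: p = 0.00249 eV/c = 1.3307 × 10^-30 kg·m/s.
For a photon f = pc/h, so f = 6.021 × 10^11 Hz.
Converting to THz: f = 0.6021 THz ≈ 0.602 THz.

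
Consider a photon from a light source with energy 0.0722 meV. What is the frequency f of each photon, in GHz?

Take h = 6.62607015e-34 J·s, 1 eV = 1.602176634e-19 J.
First convert: E = 0.0722 meV = 1.1568e-23 J.
Since f = E/h for a photon, f = 1.746e10 Hz.
Converting to GHz: f = 17.46 GHz ≈ 17.5 GHz.

17.5 GHz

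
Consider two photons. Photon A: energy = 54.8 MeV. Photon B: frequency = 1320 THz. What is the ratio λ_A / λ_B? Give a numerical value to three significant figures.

λ_A = 2.262 × 10^-14 m (from energy = 54.8 MeV, via λ = hc/E).
λ_B = 2.271 × 10^-7 m (from frequency = 1320 THz, via λ = c/f).
Ratio = 2.262 × 10^-14 / 2.271 × 10^-7 = 9.96 × 10^-8.

9.96 × 10^-8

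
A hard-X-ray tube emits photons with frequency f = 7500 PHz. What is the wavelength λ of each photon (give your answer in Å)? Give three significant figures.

0.400 Å

Convert to SI: f = 7500 PHz = 7.5e18 Hz.
Apply λ = c/f: λ = 3.997e-11 m.
Converting to Å: λ = 0.3997 Å ≈ 0.400 Å.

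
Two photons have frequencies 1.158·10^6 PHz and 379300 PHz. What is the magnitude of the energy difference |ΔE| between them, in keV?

3220 keV

Using E = hf: E₁ = 7.6730·10^-13 J, E₂ = 2.5133·10^-13 J.
|ΔE| = |7.6730·10^-13 − 2.5133·10^-13| = 5.16·10^-13 J = 3220 keV.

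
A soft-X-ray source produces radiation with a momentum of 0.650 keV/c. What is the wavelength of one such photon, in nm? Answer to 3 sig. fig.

1.91 nm

In SI units: p = 0.650 keV/c = 3.4738e-25 kg·m/s.
Apply λ = h/p: λ = 1.907e-9 m.
Converting to nm: λ = 1.907 nm ≈ 1.91 nm.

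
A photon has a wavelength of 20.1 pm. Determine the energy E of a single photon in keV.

In SI units: λ = 20.1 pm = 2.01e-11 m.
Since E = hc/λ for a photon, E = 9.883e-15 J.
Converting to keV: E = 61.68 keV ≈ 61.7 keV.

61.7 keV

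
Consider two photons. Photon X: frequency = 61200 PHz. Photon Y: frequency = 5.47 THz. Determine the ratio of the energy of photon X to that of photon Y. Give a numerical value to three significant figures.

1.12e7

E_X = 4.055e-14 J (from frequency = 61200 PHz, via E = hf).
E_Y = 3.624e-21 J (from frequency = 5.47 THz, via E = hf).
Ratio = 4.055e-14 / 3.624e-21 = 1.12e7.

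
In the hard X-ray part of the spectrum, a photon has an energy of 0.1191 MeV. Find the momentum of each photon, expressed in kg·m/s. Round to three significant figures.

6.37e-23 kg·m/s

First convert: E = 0.1191 MeV = 1.9082e-14 J.
Since p = E/c for a photon, p = 6.365e-23 kg·m/s.
So p ≈ 6.37e-23 kg·m/s.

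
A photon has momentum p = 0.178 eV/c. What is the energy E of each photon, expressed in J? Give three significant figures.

In SI units: p = 0.178 eV/c = 9.5128 × 10^-29 kg·m/s.
Since E = pc for a photon, E = 2.852 × 10^-20 J.
So E ≈ 2.85 × 10^-20 J.

2.85 × 10^-20 J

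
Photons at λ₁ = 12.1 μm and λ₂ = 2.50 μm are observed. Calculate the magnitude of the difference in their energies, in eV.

Using E = hc/λ: E₁ = 1.642e-20 J, E₂ = 7.946e-20 J.
|ΔE| = |1.642e-20 − 7.946e-20| = 6.30e-20 J = 0.393 eV.

0.393 eV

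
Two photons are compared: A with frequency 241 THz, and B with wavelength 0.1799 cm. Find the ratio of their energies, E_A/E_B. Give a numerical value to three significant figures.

E_A = 1.597·10^-19 J (from frequency = 241 THz, via E = hf).
E_B = 1.104·10^-22 J (from wavelength = 0.1799 cm, via E = hc/λ).
Ratio = 1.597·10^-19 / 1.104·10^-22 = 1450.

1450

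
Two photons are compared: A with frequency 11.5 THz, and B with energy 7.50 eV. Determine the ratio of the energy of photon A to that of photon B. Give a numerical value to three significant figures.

E_A = 7.620·10^-21 J (from frequency = 11.5 THz, via E = hf).
E_B = 1.202·10^-18 J (from energy = 7.50 eV, via E given directly).
Ratio = 7.620·10^-21 / 1.202·10^-18 = 6.34·10^-3.

6.34·10^-3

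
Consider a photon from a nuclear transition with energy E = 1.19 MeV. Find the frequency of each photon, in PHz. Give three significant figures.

2.88 × 10^5 PHz

Take h = 6.62607015 × 10^-34 J·s, 1 eV = 1.602176634 × 10^-19 J.
Convert to SI: E = 1.19 MeV = 1.9066 × 10^-13 J.
For a photon f = E/h, so f = 2.877 × 10^20 Hz.
Converting to PHz: f = 287700 PHz ≈ 2.88 × 10^5 PHz.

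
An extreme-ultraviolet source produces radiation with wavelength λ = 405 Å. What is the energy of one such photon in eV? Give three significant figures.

30.6 eV

First convert: λ = 405 Å = 4.05 × 10^-8 m.
Apply E = hc/λ: E = 4.905 × 10^-18 J.
Converting to eV: E = 30.61 eV ≈ 30.6 eV.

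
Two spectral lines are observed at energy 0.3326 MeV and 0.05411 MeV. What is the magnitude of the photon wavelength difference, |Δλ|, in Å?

0.192 Å

Using λ = hc/E: λ₁ = 3.7277e-12 m, λ₂ = 2.2913e-11 m.
|Δλ| = |3.7277e-12 − 2.2913e-11| = 1.92e-11 m = 0.192 Å.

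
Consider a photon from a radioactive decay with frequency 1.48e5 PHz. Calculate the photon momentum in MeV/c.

Take h = 6.62607015e-34 J·s, c = 2.99792458e8 m/s, 1 eV = 1.602176634e-19 J.
First convert: f = 1.48e5 PHz = 1.48e20 Hz.
Since p = hf/c for a photon, p = 3.271e-22 kg·m/s.
Converting to MeV/c: p = 0.6121 MeV/c ≈ 0.612 MeV/c.

0.612 MeV/c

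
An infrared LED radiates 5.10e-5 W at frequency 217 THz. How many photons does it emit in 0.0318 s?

Total energy: E_total = P·t = 5.10e-5 × 0.0318 = 1.622e-6 J.
Per-photon energy: E = 1.438e-19 J.
N = E_total / E_photon = 1.13e13.

1.13e13 photons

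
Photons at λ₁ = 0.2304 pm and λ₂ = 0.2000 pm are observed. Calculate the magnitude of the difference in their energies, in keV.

818 keV

Using E = hc/λ: E₁ = 8.6217·10^-13 J, E₂ = 9.9322·10^-13 J.
|ΔE| = |8.6217·10^-13 − 9.9322·10^-13| = 1.31·10^-13 J = 818 keV.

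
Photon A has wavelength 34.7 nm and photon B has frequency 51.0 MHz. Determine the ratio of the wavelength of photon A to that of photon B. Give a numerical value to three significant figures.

λ_A = 3.470·10^-8 m (from wavelength = 34.7 nm, via λ given directly).
λ_B = 5.878 m (from frequency = 51.0 MHz, via λ = c/f).
Ratio = 3.470·10^-8 / 5.878 = 5.90·10^-9.

5.90·10^-9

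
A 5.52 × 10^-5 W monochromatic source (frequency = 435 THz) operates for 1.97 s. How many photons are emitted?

Total energy: E_total = P·t = 5.52 × 10^-5 × 1.97 = 1.087 × 10^-4 J.
Per-photon energy: E = 2.882 × 10^-19 J.
N = E_total / E_photon = 3.77 × 10^14.

3.77 × 10^14 photons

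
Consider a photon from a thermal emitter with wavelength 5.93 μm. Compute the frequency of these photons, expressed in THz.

First convert: λ = 5.93 μm = 5.93 × 10^-6 m.
Since f = c/λ for a photon, f = 5.056 × 10^13 Hz.
Converting to THz: f = 50.56 THz ≈ 50.6 THz.

50.6 THz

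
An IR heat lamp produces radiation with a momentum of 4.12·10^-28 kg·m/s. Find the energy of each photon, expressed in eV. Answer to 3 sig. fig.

0.771 eV

Use c = 2.99792458·10^8 m/s, 1 eV = 1.602176634·10^-19 J.
For a photon E = pc, so E = 1.235·10^-19 J.
Converting to eV: E = 0.7709 eV ≈ 0.771 eV.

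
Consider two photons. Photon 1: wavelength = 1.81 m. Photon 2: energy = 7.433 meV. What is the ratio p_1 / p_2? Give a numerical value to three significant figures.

p_1 = 3.661·10^-34 kg·m/s (from wavelength = 1.81 m, via p = h/λ).
p_2 = 3.972·10^-30 kg·m/s (from energy = 7.433 meV, via p = E/c).
Ratio = 3.661·10^-34 / 3.972·10^-30 = 9.22·10^-5.

9.22·10^-5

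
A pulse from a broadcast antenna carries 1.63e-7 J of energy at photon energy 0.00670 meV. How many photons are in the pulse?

Per-photon energy: E = 1.073e-24 J (from energy = 0.00670 meV).
N = E_total / E_photon = 1.63e-7 J / 1.073e-24 J = 1.52e17.

1.52e17 photons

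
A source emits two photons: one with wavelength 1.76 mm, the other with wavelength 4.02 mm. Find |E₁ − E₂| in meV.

0.396 meV

Using E = hc/λ: E₁ = 1.129e-22 J, E₂ = 4.941e-23 J.
|ΔE| = |1.129e-22 − 4.941e-23| = 6.35e-23 J = 0.396 meV.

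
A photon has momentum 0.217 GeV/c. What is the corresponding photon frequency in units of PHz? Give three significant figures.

5.25 × 10^7 PHz

In SI units: p = 0.217 GeV/c = 1.1597 × 10^-19 kg·m/s.
The photon relation is f = pc/h, giving f = 5.247 × 10^22 Hz.
Converting to PHz: f = 5.247 × 10^7 PHz ≈ 5.25 × 10^7 PHz.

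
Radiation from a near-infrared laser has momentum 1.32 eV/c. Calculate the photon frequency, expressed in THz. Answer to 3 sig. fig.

First convert: p = 1.32 eV/c = 7.0545·10^-28 kg·m/s.
For a photon f = pc/h, so f = 3.192·10^14 Hz.
Converting to THz: f = 319.2 THz ≈ 319 THz.

319 THz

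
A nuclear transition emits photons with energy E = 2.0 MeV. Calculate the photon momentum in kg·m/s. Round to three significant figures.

1.07 × 10^-21 kg·m/s

Take c = 2.99792458 × 10^8 m/s, 1 eV = 1.602176634 × 10^-19 J.
Convert to SI: E = 2.0 MeV = 3.2044 × 10^-13 J.
The photon relation is p = E/c, giving p = 1.069 × 10^-21 kg·m/s.
So p ≈ 1.07 × 10^-21 kg·m/s.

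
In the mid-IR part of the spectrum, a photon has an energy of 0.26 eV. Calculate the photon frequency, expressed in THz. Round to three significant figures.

62.9 THz

Use h = 6.62607015e-34 J·s, 1 eV = 1.602176634e-19 J.
First convert: E = 0.26 eV = 4.1657e-20 J.
The photon relation is f = E/h, giving f = 6.287e13 Hz.
Converting to THz: f = 62.87 THz ≈ 62.9 THz.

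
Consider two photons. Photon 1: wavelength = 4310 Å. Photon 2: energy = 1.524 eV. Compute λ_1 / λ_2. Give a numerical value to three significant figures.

λ_1 = 4.310 × 10^-7 m (from wavelength = 4310 Å, via λ given directly).
λ_2 = 8.135 × 10^-7 m (from energy = 1.524 eV, via λ = hc/E).
Ratio = 4.310 × 10^-7 / 8.135 × 10^-7 = 0.530.

0.530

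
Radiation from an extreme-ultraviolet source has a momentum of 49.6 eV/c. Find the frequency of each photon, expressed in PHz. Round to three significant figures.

12.0 PHz

Use h = 6.62607015e-34 J·s, c = 2.99792458e8 m/s, 1 eV = 1.602176634e-19 J.
Convert to SI: p = 49.6 eV/c = 2.6508e-26 kg·m/s.
Since f = pc/h for a photon, f = 1.199e16 Hz.
Converting to PHz: f = 11.99 PHz ≈ 12.0 PHz.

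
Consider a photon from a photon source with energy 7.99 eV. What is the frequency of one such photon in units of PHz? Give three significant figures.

First convert: E = 7.99 eV = 1.2801 × 10^-18 J.
Since f = E/h for a photon, f = 1.932 × 10^15 Hz.
Converting to PHz: f = 1.932 PHz ≈ 1.93 PHz.

1.93 PHz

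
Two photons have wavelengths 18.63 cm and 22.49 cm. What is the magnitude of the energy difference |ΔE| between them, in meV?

Using E = hc/λ: E₁ = 1.0663e-24 J, E₂ = 8.8326e-25 J.
|ΔE| = |1.0663e-24 − 8.8326e-25| = 1.83e-25 J = 1.14e-3 meV.

1.14e-3 meV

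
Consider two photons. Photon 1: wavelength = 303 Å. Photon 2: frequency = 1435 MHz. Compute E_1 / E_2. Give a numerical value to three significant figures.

6.89e6

E_1 = 6.556e-18 J (from wavelength = 303 Å, via E = hc/λ).
E_2 = 9.508e-25 J (from frequency = 1435 MHz, via E = hf).
Ratio = 6.556e-18 / 9.508e-25 = 6.89e6.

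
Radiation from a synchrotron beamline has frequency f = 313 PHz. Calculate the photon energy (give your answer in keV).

First convert: f = 313 PHz = 3.13e17 Hz.
The photon relation is E = hf, giving E = 2.074e-16 J.
Converting to keV: E = 1.294 keV ≈ 1.29 keV.

1.29 keV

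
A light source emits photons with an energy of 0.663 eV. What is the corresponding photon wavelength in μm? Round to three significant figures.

Use h = 6.62607015·10^-34 J·s, c = 2.99792458·10^8 m/s, 1 eV = 1.602176634·10^-19 J.
First convert: E = 0.663 eV = 1.0622·10^-19 J.
Since λ = hc/E for a photon, λ = 1.870·10^-6 m.
Converting to μm: λ = 1.870 μm ≈ 1.87 μm.

1.87 μm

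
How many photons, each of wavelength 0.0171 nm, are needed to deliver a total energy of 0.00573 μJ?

Per-photon energy: E = 1.162e-14 J (from wavelength = 0.0171 nm).
N = E_total / E_photon = 5.73e-9 J / 1.162e-14 J = 4.93e5.

4.93e5 photons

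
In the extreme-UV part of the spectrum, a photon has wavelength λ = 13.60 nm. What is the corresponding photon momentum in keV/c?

Use h = 6.62607015 × 10^-34 J·s, c = 2.99792458 × 10^8 m/s, 1 eV = 1.602176634 × 10^-19 J.
Convert to SI: λ = 13.60 nm = 1.360 × 10^-8 m.
Since p = h/λ for a photon, p = 4.872 × 10^-26 kg·m/s.
Converting to keV/c: p = 0.09116 keV/c ≈ 0.0912 keV/c.

0.0912 keV/c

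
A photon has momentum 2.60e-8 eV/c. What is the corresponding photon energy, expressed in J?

Convert to SI: p = 2.60e-8 eV/c = 1.3895e-35 kg·m/s.
For a photon E = pc, so E = 4.166e-27 J.
So E ≈ 4.17e-27 J.

4.17e-27 J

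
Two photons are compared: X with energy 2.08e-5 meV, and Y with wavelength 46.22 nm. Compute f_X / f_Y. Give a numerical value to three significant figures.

7.75e-10

f_X = 5.029e6 Hz (from energy = 2.08e-5 meV, via f = E/h).
f_Y = 6.486e15 Hz (from wavelength = 46.22 nm, via f = c/λ).
Ratio = 5.029e6 / 6.486e15 = 7.75e-10.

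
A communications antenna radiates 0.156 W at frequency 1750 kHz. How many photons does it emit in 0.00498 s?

6.70e23 photons

Total energy: E_total = P·t = 0.156 × 0.00498 = 7.769e-4 J.
Per-photon energy: E = 1.160e-27 J.
N = E_total / E_photon = 6.70e23.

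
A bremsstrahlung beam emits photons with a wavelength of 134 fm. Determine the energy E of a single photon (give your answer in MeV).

Convert to SI: λ = 134 fm = 1.34·10^-13 m.
The photon relation is E = hc/λ, giving E = 1.482·10^-12 J.
Converting to MeV: E = 9.253 MeV ≈ 9.25 MeV.

9.25 MeV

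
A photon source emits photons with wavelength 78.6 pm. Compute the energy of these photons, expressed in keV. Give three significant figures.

15.8 keV

First convert: λ = 78.6 pm = 7.86e-11 m.
Apply E = hc/λ: E = 2.527e-15 J.
Converting to keV: E = 15.77 keV ≈ 15.8 keV.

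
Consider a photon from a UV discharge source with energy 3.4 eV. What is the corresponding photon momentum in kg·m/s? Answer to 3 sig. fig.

1.82e-27 kg·m/s

First convert: E = 3.4 eV = 5.4474e-19 J.
The photon relation is p = E/c, giving p = 1.817e-27 kg·m/s.
So p ≈ 1.82e-27 kg·m/s.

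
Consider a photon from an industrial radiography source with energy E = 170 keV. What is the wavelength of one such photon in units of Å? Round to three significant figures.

0.0729 Å

Take h = 6.62607015 × 10^-34 J·s, c = 2.99792458 × 10^8 m/s, 1 eV = 1.602176634 × 10^-19 J.
In SI units: E = 170 keV = 2.7237 × 10^-14 J.
The photon relation is λ = hc/E, giving λ = 7.293 × 10^-12 m.
Converting to Å: λ = 0.07293 Å ≈ 0.0729 Å.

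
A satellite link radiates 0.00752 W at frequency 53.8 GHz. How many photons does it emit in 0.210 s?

Total energy: E_total = P·t = 0.00752 × 0.210 = 0.001579 J.
Per-photon energy: E = 3.565·10^-23 J.
N = E_total / E_photon = 4.43·10^19.

4.43·10^19 photons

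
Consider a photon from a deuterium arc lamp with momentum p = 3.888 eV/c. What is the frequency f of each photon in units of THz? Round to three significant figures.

Use h = 6.62607015e-34 J·s, c = 2.99792458e8 m/s, 1 eV = 1.602176634e-19 J.
Convert to SI: p = 3.888 eV/c = 2.0779e-27 kg·m/s.
Since f = pc/h for a photon, f = 9.401e14 Hz.
Converting to THz: f = 940.1 THz ≈ 940 THz.

940 THz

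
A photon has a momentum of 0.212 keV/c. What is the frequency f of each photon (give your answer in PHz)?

Take h = 6.62607015 × 10^-34 J·s, c = 2.99792458 × 10^8 m/s, 1 eV = 1.602176634 × 10^-19 J.
First convert: p = 0.212 keV/c = 1.1330 × 10^-25 kg·m/s.
Apply f = pc/h: f = 5.126 × 10^16 Hz.
Converting to PHz: f = 51.26 PHz ≈ 51.3 PHz.

51.3 PHz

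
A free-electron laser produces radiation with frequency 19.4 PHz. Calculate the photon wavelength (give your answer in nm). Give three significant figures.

In SI units: f = 19.4 PHz = 1.94e16 Hz.
The photon relation is λ = c/f, giving λ = 1.545e-8 m.
Converting to nm: λ = 15.45 nm ≈ 15.5 nm.

15.5 nm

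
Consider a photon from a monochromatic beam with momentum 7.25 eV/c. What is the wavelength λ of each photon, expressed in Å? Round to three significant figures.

1710 Å

First convert: p = 7.25 eV/c = 3.8746 × 10^-27 kg·m/s.
Since λ = h/p for a photon, λ = 1.710 × 10^-7 m.
Converting to Å: λ = 1710 Å ≈ 1710 Å.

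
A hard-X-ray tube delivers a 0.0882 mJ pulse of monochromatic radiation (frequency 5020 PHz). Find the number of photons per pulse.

Per-photon energy: E = 3.326e-15 J (from frequency = 5020 PHz).
N = E_total / E_photon = 8.82e-5 J / 3.326e-15 J = 2.65e10.

2.65e10 photons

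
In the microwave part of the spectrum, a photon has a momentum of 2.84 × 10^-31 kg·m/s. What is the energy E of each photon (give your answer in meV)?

The photon relation is E = pc, giving E = 8.514 × 10^-23 J.
Converting to meV: E = 0.5314 meV ≈ 0.531 meV.

0.531 meV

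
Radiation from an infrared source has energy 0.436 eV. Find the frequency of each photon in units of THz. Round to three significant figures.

Use h = 6.62607015 × 10^-34 J·s, 1 eV = 1.602176634 × 10^-19 J.
In SI units: E = 0.436 eV = 6.9855 × 10^-20 J.
Apply f = E/h: f = 1.054 × 10^14 Hz.
Converting to THz: f = 105.4 THz ≈ 105 THz.

105 THz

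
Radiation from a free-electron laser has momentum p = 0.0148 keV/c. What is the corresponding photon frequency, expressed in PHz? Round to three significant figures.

3.58 PHz

First convert: p = 0.0148 keV/c = 7.9095 × 10^-27 kg·m/s.
Since f = pc/h for a photon, f = 3.579 × 10^15 Hz.
Converting to PHz: f = 3.579 PHz ≈ 3.58 PHz.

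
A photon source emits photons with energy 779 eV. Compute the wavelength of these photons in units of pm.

Take h = 6.62607015e-34 J·s, c = 2.99792458e8 m/s, 1 eV = 1.602176634e-19 J.
Convert to SI: E = 779 eV = 1.2481e-16 J.
For a photon λ = hc/E, so λ = 1.592e-9 m.
Converting to pm: λ = 1592 pm ≈ 1590 pm.

1590 pm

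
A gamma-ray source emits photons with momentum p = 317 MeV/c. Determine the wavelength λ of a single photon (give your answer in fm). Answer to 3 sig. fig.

3.91 fm

Take h = 6.62607015e-34 J·s, c = 2.99792458e8 m/s, 1 eV = 1.602176634e-19 J.
In SI units: p = 317 MeV/c = 1.6941e-19 kg·m/s.
Apply λ = h/p: λ = 3.911e-15 m.
Converting to fm: λ = 3.911 fm ≈ 3.91 fm.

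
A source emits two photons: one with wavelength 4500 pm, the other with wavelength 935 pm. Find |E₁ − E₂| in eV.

1050 eV

Using E = hc/λ: E₁ = 4.414 × 10^-17 J, E₂ = 2.125 × 10^-16 J.
|ΔE| = |4.414 × 10^-17 − 2.125 × 10^-16| = 1.68 × 10^-16 J = 1050 eV.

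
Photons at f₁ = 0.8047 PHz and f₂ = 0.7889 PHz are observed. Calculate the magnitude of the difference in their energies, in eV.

Using E = hf: E₁ = 5.3320 × 10^-19 J, E₂ = 5.2273 × 10^-19 J.
|ΔE| = |5.3320 × 10^-19 − 5.2273 × 10^-19| = 1.05 × 10^-20 J = 0.0653 eV.

0.0653 eV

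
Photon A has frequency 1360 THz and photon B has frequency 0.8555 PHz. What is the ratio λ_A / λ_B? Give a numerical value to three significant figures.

λ_A = 2.204 × 10^-7 m (from frequency = 1360 THz, via λ = c/f).
λ_B = 3.504 × 10^-7 m (from frequency = 0.8555 PHz, via λ = c/f).
Ratio = 2.204 × 10^-7 / 3.504 × 10^-7 = 0.629.

0.629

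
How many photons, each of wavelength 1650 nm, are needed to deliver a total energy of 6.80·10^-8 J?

Per-photon energy: E = 1.204·10^-19 J (from wavelength = 1650 nm).
N = E_total / E_photon = 6.80·10^-8 J / 1.204·10^-19 J = 5.65·10^11.

5.65·10^11 photons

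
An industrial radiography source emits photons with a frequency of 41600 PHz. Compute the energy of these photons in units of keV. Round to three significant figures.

(h = 6.62607015·10^-34 J·s, 1 eV = 1.602176634·10^-19 J.)
In SI units: f = 41600 PHz = 4.16·10^19 Hz.
Apply E = hf: E = 2.756·10^-14 J.
Converting to keV: E = 172.0 keV ≈ 172 keV.

172 keV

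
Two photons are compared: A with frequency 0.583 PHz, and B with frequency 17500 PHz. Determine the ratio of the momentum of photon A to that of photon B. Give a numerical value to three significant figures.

p_A = 1.289e-27 kg·m/s (from frequency = 0.583 PHz, via p = hf/c).
p_B = 3.868e-23 kg·m/s (from frequency = 17500 PHz, via p = hf/c).
Ratio = 1.289e-27 / 3.868e-23 = 3.33e-5.

3.33e-5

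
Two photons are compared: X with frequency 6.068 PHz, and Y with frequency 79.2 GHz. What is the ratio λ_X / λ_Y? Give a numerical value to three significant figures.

λ_X = 4.941·10^-8 m (from frequency = 6.068 PHz, via λ = c/f).
λ_Y = 0.003785 m (from frequency = 79.2 GHz, via λ = c/f).
Ratio = 4.941·10^-8 / 0.003785 = 1.31·10^-5.

1.31·10^-5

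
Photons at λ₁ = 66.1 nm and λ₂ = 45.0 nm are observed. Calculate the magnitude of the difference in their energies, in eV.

8.79 eV

Using E = hc/λ: E₁ = 3.005 × 10^-18 J, E₂ = 4.414 × 10^-18 J.
|ΔE| = |3.005 × 10^-18 − 4.414 × 10^-18| = 1.41 × 10^-18 J = 8.79 eV.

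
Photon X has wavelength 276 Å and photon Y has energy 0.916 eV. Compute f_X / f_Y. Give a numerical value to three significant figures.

f_X = 1.086e16 Hz (from wavelength = 276 Å, via f = c/λ).
f_Y = 2.215e14 Hz (from energy = 0.916 eV, via f = E/h).
Ratio = 1.086e16 / 2.215e14 = 49.0.

49.0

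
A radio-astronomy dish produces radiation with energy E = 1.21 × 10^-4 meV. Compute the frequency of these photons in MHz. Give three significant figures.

29.3 MHz

Take h = 6.62607015 × 10^-34 J·s, 1 eV = 1.602176634 × 10^-19 J.
Convert to SI: E = 1.21 × 10^-4 meV = 1.9386 × 10^-26 J.
For a photon f = E/h, so f = 2.926 × 10^7 Hz.
Converting to MHz: f = 29.26 MHz ≈ 29.3 MHz.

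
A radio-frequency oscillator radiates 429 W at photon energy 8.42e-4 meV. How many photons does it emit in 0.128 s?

Total energy: E_total = P·t = 429 × 0.128 = 54.91 J.
Per-photon energy: E = 1.349e-25 J.
N = E_total / E_photon = 4.07e26.

4.07e26 photons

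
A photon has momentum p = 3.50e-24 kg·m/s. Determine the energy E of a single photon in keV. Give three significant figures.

(c = 2.99792458e8 m/s, 1 eV = 1.602176634e-19 J.)
Apply E = pc: E = 1.049e-15 J.
Converting to keV: E = 6.549 keV ≈ 6.55 keV.

6.55 keV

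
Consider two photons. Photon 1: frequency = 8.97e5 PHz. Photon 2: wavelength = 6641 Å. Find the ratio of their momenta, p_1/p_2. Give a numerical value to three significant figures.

1.99e6

p_1 = 1.983e-21 kg·m/s (from frequency = 8.97e5 PHz, via p = hf/c).
p_2 = 9.978e-28 kg·m/s (from wavelength = 6641 Å, via p = h/λ).
Ratio = 1.983e-21 / 9.978e-28 = 1.99e6.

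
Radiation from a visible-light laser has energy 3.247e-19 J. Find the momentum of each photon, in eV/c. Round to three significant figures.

2.03 eV/c

(c = 2.99792458e8 m/s, 1 eV = 1.602176634e-19 J.)
Apply p = E/c: p = 1.083e-27 kg·m/s.
Converting to eV/c: p = 2.027 eV/c ≈ 2.03 eV/c.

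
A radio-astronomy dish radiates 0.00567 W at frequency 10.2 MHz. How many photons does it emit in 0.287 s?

2.41 × 10^23 photons

Total energy: E_total = P·t = 0.00567 × 0.287 = 0.001627 J.
Per-photon energy: E = 6.759 × 10^-27 J.
N = E_total / E_photon = 2.41 × 10^23.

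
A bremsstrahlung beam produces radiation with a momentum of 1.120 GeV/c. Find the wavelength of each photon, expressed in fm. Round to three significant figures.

First convert: p = 1.120 GeV/c = 5.9856·10^-19 kg·m/s.
For a photon λ = h/p, so λ = 1.107·10^-15 m.
Converting to fm: λ = 1.107 fm ≈ 1.11 fm.

1.11 fm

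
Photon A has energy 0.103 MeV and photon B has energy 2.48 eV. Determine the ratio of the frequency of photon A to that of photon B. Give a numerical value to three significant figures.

f_A = 2.491e19 Hz (from energy = 0.103 MeV, via f = E/h).
f_B = 5.997e14 Hz (from energy = 2.48 eV, via f = E/h).
Ratio = 2.491e19 / 5.997e14 = 4.15e4.

4.15e4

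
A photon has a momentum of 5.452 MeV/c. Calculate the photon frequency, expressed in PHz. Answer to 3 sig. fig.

Convert to SI: p = 5.452 MeV/c = 2.9137e-21 kg·m/s.
The photon relation is f = pc/h, giving f = 1.318e21 Hz.
Converting to PHz: f = 1.318e6 PHz ≈ 1.32e6 PHz.

1.32e6 PHz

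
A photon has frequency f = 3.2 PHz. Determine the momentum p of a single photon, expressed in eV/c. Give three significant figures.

13.2 eV/c

(h = 6.62607015 × 10^-34 J·s, c = 2.99792458 × 10^8 m/s, 1 eV = 1.602176634 × 10^-19 J.)
First convert: f = 3.2 PHz = 3.2 × 10^15 Hz.
Since p = hf/c for a photon, p = 7.073 × 10^-27 kg·m/s.
Converting to eV/c: p = 13.23 eV/c ≈ 13.2 eV/c.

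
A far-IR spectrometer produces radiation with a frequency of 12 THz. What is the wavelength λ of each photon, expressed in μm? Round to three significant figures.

25.0 μm

(c = 2.99792458e8 m/s.)
In SI units: f = 12 THz = 1.2e13 Hz.
For a photon λ = c/f, so λ = 2.498e-5 m.
Converting to μm: λ = 24.98 μm ≈ 25.0 μm.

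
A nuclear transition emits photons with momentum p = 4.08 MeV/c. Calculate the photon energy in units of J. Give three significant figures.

In SI units: p = 4.08 MeV/c = 2.1805e-21 kg·m/s.
Apply E = pc: E = 6.537e-13 J.
So E ≈ 6.54e-13 J.

6.54e-13 J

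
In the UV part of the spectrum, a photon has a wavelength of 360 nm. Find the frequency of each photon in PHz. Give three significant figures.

Convert to SI: λ = 360 nm = 3.6e-7 m.
The photon relation is f = c/λ, giving f = 8.328e14 Hz.
Converting to PHz: f = 0.8328 PHz ≈ 0.833 PHz.

0.833 PHz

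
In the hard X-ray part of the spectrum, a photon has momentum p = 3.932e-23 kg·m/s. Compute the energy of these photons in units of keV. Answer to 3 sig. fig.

For a photon E = pc, so E = 1.179e-14 J.
Converting to keV: E = 73.57 keV ≈ 73.6 keV.

73.6 keV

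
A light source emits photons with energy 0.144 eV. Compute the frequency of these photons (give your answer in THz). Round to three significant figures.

34.8 THz

In SI units: E = 0.144 eV = 2.3071·10^-20 J.
Since f = E/h for a photon, f = 3.482·10^13 Hz.
Converting to THz: f = 34.82 THz ≈ 34.8 THz.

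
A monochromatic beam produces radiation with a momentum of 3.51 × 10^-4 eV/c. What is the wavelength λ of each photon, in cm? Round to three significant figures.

0.353 cm

(h = 6.62607015 × 10^-34 J·s, c = 2.99792458 × 10^8 m/s, 1 eV = 1.602176634 × 10^-19 J.)
First convert: p = 3.51 × 10^-4 eV/c = 1.8758 × 10^-31 kg·m/s.
For a photon λ = h/p, so λ = 0.003532 m.
Converting to cm: λ = 0.3532 cm ≈ 0.353 cm.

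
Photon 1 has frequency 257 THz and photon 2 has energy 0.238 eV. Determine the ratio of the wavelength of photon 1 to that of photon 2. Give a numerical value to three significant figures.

λ_1 = 1.167e-6 m (from frequency = 257 THz, via λ = c/f).
λ_2 = 5.209e-6 m (from energy = 0.238 eV, via λ = hc/E).
Ratio = 1.167e-6 / 5.209e-6 = 0.224.

0.224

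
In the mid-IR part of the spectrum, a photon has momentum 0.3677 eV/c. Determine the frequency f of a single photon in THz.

88.9 THz

(h = 6.62607015e-34 J·s, c = 2.99792458e8 m/s, 1 eV = 1.602176634e-19 J.)
In SI units: p = 0.3677 eV/c = 1.9651e-28 kg·m/s.
Since f = pc/h for a photon, f = 8.891e13 Hz.
Converting to THz: f = 88.91 THz ≈ 88.9 THz.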